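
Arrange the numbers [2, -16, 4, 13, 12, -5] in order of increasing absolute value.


Compute absolute values:
  |2| = 2
  |-16| = 16
  |4| = 4
  |13| = 13
  |12| = 12
  |-5| = 5
Absolute values in increasing order: 2 < 4 < 5 < 12 < 13 < 16
Listing the original numbers in that order gives the answer.
Final answer: [2, 4, -5, 12, 13, -16]


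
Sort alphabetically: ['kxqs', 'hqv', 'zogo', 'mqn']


Compare strings character by character (the first differing letter decides):
  'hqv' < 'kxqs' since 'h' < 'k' at position 1
  'kxqs' < 'mqn' since 'k' < 'm' at position 1
  'mqn' < 'zogo' since 'm' < 'z' at position 1
Chaining these comparisons gives the alphabetical order.
Final answer: ['hqv', 'kxqs', 'mqn', 'zogo']


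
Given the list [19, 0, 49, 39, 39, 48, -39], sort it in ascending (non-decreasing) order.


Original list: [19, 0, 49, 39, 39, 48, -39]
Repeatedly take the smallest remaining element:
  Remaining [19, 0, 49, 39, 39, 48, -39] -> smallest is -39
  Remaining [19, 0, 49, 39, 39, 48] -> smallest is 0
  Remaining [19, 49, 39, 39, 48] -> smallest is 19
  Remaining [49, 39, 39, 48] -> smallest is 39
  Remaining [49, 39, 48] -> smallest is 39
  Remaining [49, 48] -> smallest is 48
  Remaining [49] -> smallest is 49
Collecting the picks in order gives the sorted list.
Final answer: [-39, 0, 19, 39, 39, 48, 49]


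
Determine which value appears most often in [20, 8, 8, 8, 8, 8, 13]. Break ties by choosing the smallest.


Count the frequency of each value:
  8 appears 5 time(s)
  13 appears 1 time(s)
  20 appears 1 time(s)
Maximum frequency is 5.
Only 8 reaches that frequency, so it is the mode.
Final answer: 8


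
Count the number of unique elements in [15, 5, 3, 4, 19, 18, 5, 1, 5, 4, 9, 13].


List all unique values:
Distinct values: [1, 3, 4, 5, 9, 13, 15, 18, 19]
Count = 9
Final answer: 9


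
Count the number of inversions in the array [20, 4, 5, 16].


For each element, count the later elements that are smaller than it:
  20 (index 0): smaller elements after it = [4, 5, 16] -> 3
  4 (index 1): smaller elements after it = [] -> 0
  5 (index 2): smaller elements after it = [] -> 0
Total inversions = 3 + 0 + 0 = 3
Final answer: 3


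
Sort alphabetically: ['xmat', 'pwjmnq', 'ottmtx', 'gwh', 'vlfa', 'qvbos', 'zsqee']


Compare strings character by character (the first differing letter decides):
  'gwh' < 'ottmtx' since 'g' < 'o' at position 1
  'ottmtx' < 'pwjmnq' since 'o' < 'p' at position 1
  'pwjmnq' < 'qvbos' since 'p' < 'q' at position 1
  'qvbos' < 'vlfa' since 'q' < 'v' at position 1
  'vlfa' < 'xmat' since 'v' < 'x' at position 1
  'xmat' < 'zsqee' since 'x' < 'z' at position 1
Chaining these comparisons gives the alphabetical order.
Final answer: ['gwh', 'ottmtx', 'pwjmnq', 'qvbos', 'vlfa', 'xmat', 'zsqee']


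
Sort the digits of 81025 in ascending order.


The number 81025 has digits: 8, 1, 0, 2, 5
Sorted: 0, 1, 2, 5, 8
Joining the sorted digits gives the result.
Final answer: 01258


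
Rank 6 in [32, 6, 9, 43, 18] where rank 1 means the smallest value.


Sort ascending: [6, 9, 18, 32, 43]
Find 6 in the sorted list.
6 is at position 1 (1-indexed).
Final answer: 1


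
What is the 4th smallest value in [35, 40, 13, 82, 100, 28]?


Sort ascending: [13, 28, 35, 40, 82, 100]
The 4th element (1-indexed) is at index 3.
Value = 40
Final answer: 40


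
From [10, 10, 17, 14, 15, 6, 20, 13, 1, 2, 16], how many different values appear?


List all unique values:
Distinct values: [1, 2, 6, 10, 13, 14, 15, 16, 17, 20]
Count = 10
Final answer: 10


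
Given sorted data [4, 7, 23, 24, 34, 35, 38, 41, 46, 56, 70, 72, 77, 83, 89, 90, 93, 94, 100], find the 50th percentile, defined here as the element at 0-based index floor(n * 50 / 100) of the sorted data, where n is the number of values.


The dataset has n = 19 elements.
Index = floor(19 * 50 / 100) = floor(950 / 100) = floor(9.5) = 9
Counting from index 0 in the sorted data, the element at index 9 is 56.
Final answer: 56


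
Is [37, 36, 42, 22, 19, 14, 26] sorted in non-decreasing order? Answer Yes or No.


Check consecutive pairs:
  37 <= 36? False
  36 <= 42? True
  42 <= 22? False
  22 <= 19? False
  19 <= 14? False
  14 <= 26? True
4 consecutive pair(s) are out of order, so the list is not sorted.
Final answer: No


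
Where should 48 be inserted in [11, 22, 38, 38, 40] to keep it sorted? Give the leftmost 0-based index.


List is sorted: [11, 22, 38, 38, 40]
We need the leftmost position where 48 can be inserted, i.e. the first index whose element is >= 48 (or the end of the list if none is).
Binary search with low=0, high=5 (0-based indices):
  low=0, high=5, mid=2: a[2]=38 < 48, so low = 3
  low=3, high=5, mid=4: a[4]=40 < 48, so low = 5
Now low = high = 5, so the insertion index is 5.
Final answer: 5


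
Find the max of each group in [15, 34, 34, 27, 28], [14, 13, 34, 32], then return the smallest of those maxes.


Find max of each group:
  Group 1: [15, 34, 34, 27, 28] -> max = 34
  Group 2: [14, 13, 34, 32] -> max = 34
Maxes: [34, 34]
Minimum of maxes = 34
Final answer: 34


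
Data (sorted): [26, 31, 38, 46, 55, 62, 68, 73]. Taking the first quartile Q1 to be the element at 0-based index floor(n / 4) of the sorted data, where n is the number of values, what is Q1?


The list has n = 8 elements.
Q1 index = floor(8 / 4) = floor(2) = 2
Counting from index 0 in the sorted data, the element at index 2 is 38.
Final answer: 38


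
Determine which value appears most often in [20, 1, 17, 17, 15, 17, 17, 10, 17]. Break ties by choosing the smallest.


Count the frequency of each value:
  1 appears 1 time(s)
  10 appears 1 time(s)
  15 appears 1 time(s)
  17 appears 5 time(s)
  20 appears 1 time(s)
Maximum frequency is 5.
Only 17 reaches that frequency, so it is the mode.
Final answer: 17


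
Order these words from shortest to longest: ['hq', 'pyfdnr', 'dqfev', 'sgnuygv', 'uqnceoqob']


Compute lengths:
  'hq' has length 2
  'pyfdnr' has length 6
  'dqfev' has length 5
  'sgnuygv' has length 7
  'uqnceoqob' has length 9
Lengths in increasing order: 2 < 5 < 6 < 7 < 9
Listing the words in that order gives the answer.
Final answer: ['hq', 'dqfev', 'pyfdnr', 'sgnuygv', 'uqnceoqob']


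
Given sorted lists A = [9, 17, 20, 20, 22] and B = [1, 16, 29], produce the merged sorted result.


List A: [9, 17, 20, 20, 22]
List B: [1, 16, 29]
Repeatedly compare the front elements and take the smaller:
  9 vs 1 -> take 1
  9 vs 16 -> take 9
  17 vs 16 -> take 16
  17 vs 29 -> take 17
  20 vs 29 -> take 20
  20 vs 29 -> take 20
  22 vs 29 -> take 22
  A is exhausted; append the rest of B: [29]
Final answer: [1, 9, 16, 17, 20, 20, 22, 29]


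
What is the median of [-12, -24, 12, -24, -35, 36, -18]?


First, sort the list: [-35, -24, -24, -18, -12, 12, 36]
The list has 7 elements (odd count).
The middle index is 3 (0-based), and the element there is -18.
Final answer: -18


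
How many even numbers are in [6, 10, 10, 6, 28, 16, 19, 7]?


Check each element:
  6 is even
  10 is even
  10 is even
  6 is even
  28 is even
  16 is even
  19 is odd
  7 is odd
Evens: [6, 10, 10, 6, 28, 16]
Count of evens = 6
Final answer: 6


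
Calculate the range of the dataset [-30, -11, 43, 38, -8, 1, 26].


Maximum value: 43
Minimum value: -30
Range = 43 - (-30) = 73
Final answer: 73


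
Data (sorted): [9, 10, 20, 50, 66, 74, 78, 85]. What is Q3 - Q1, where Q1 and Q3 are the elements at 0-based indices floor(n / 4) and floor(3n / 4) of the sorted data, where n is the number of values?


The data has n = 8 elements.
Q1 index = floor(8 / 4) = floor(2) = 2; Q3 index = floor(3 * 8 / 4) = floor(6) = 6
Q1 = element at index 2 = 20
Q3 = element at index 6 = 78
IQR = 78 - 20 = 58
Final answer: 58


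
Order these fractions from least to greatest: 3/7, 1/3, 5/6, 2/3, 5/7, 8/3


Convert to decimal for comparison:
  3/7 = 0.4286
  1/3 = 0.3333
  5/6 = 0.8333
  2/3 = 0.6667
  5/7 = 0.7143
  8/3 = 2.6667
Decimals in increasing order: 0.3333 < 0.4286 < 0.6667 < 0.7143 < 0.8333 < 2.6667
Writing each back as its fraction gives the sorted order.
Final answer: 1/3, 3/7, 2/3, 5/7, 5/6, 8/3


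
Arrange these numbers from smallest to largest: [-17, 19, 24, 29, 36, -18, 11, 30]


Original list: [-17, 19, 24, 29, 36, -18, 11, 30]
Repeatedly take the smallest remaining element:
  Remaining [-17, 19, 24, 29, 36, -18, 11, 30] -> smallest is -18
  Remaining [-17, 19, 24, 29, 36, 11, 30] -> smallest is -17
  Remaining [19, 24, 29, 36, 11, 30] -> smallest is 11
  Remaining [19, 24, 29, 36, 30] -> smallest is 19
  Remaining [24, 29, 36, 30] -> smallest is 24
  Remaining [29, 36, 30] -> smallest is 29
  Remaining [36, 30] -> smallest is 30
  Remaining [36] -> smallest is 36
Collecting the picks in order gives the sorted list.
Final answer: [-18, -17, 11, 19, 24, 29, 30, 36]


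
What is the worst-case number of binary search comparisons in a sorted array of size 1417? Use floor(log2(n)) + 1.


Binary search halves the search space each step.
Maximum comparisons = floor(log2(1417)) + 1
log2(1417) = 10.4686
floor(log2(1417)) = 10, so 10 + 1 = 11
Final answer: 11


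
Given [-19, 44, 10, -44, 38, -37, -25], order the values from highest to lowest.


Original list: [-19, 44, 10, -44, 38, -37, -25]
Repeatedly take the largest remaining element:
  Remaining [-19, 44, 10, -44, 38, -37, -25] -> largest is 44
  Remaining [-19, 10, -44, 38, -37, -25] -> largest is 38
  Remaining [-19, 10, -44, -37, -25] -> largest is 10
  Remaining [-19, -44, -37, -25] -> largest is -19
  Remaining [-44, -37, -25] -> largest is -25
  Remaining [-44, -37] -> largest is -37
  Remaining [-44] -> largest is -44
Collecting the picks in order gives the descending list.
Final answer: [44, 38, 10, -19, -25, -37, -44]


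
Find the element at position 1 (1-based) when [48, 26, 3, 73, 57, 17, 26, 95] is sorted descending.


Sort descending: [95, 73, 57, 48, 26, 26, 17, 3]
The 1st element (1-indexed) is at index 0.
Value = 95
Final answer: 95


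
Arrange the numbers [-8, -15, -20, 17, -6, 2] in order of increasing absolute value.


Compute absolute values:
  |-8| = 8
  |-15| = 15
  |-20| = 20
  |17| = 17
  |-6| = 6
  |2| = 2
Absolute values in increasing order: 2 < 6 < 8 < 15 < 17 < 20
Listing the original numbers in that order gives the answer.
Final answer: [2, -6, -8, -15, 17, -20]


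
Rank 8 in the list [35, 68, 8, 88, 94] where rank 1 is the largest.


Sort descending: [94, 88, 68, 35, 8]
Find 8 in the sorted list.
8 is at position 5.
Final answer: 5


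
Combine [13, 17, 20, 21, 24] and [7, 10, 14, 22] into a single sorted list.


List A: [13, 17, 20, 21, 24]
List B: [7, 10, 14, 22]
Repeatedly compare the front elements and take the smaller:
  13 vs 7 -> take 7
  13 vs 10 -> take 10
  13 vs 14 -> take 13
  17 vs 14 -> take 14
  17 vs 22 -> take 17
  20 vs 22 -> take 20
  21 vs 22 -> take 21
  24 vs 22 -> take 22
  B is exhausted; append the rest of A: [24]
Final answer: [7, 10, 13, 14, 17, 20, 21, 22, 24]


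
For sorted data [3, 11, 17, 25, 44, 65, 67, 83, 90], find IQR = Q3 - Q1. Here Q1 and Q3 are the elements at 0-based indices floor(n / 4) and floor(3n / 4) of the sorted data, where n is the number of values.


The data has n = 9 elements.
Q1 index = floor(9 / 4) = floor(2.25) = 2; Q3 index = floor(3 * 9 / 4) = floor(6.75) = 6
Q1 = element at index 2 = 17
Q3 = element at index 6 = 67
IQR = 67 - 17 = 50
Final answer: 50


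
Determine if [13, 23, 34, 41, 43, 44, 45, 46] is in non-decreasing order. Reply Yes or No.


Check consecutive pairs:
  13 <= 23? True
  23 <= 34? True
  34 <= 41? True
  41 <= 43? True
  43 <= 44? True
  44 <= 45? True
  45 <= 46? True
Every consecutive pair is in order, so the list is non-decreasing.
Final answer: Yes


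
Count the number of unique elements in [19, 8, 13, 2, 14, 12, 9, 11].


List all unique values:
Distinct values: [2, 8, 9, 11, 12, 13, 14, 19]
Count = 8
Final answer: 8


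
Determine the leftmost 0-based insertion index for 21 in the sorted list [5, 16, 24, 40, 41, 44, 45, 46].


List is sorted: [5, 16, 24, 40, 41, 44, 45, 46]
We need the leftmost position where 21 can be inserted, i.e. the first index whose element is >= 21 (or the end of the list if none is).
Binary search with low=0, high=8 (0-based indices):
  low=0, high=8, mid=4: a[4]=41 >= 21, so high = 4
  low=0, high=4, mid=2: a[2]=24 >= 21, so high = 2
  low=0, high=2, mid=1: a[1]=16 < 21, so low = 2
Now low = high = 2, so the insertion index is 2.
Final answer: 2


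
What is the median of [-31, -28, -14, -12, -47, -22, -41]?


First, sort the list: [-47, -41, -31, -28, -22, -14, -12]
The list has 7 elements (odd count).
The middle index is 3 (0-based), and the element there is -28.
Final answer: -28


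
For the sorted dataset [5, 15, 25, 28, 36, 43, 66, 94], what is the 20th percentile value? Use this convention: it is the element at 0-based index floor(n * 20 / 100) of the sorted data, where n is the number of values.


The dataset has n = 8 elements.
Index = floor(8 * 20 / 100) = floor(160 / 100) = floor(1.6) = 1
Counting from index 0 in the sorted data, the element at index 1 is 15.
Final answer: 15


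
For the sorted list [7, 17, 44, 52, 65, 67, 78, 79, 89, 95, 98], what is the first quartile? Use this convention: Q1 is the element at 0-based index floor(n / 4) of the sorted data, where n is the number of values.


The list has n = 11 elements.
Q1 index = floor(11 / 4) = floor(2.75) = 2
Counting from index 0 in the sorted data, the element at index 2 is 44.
Final answer: 44


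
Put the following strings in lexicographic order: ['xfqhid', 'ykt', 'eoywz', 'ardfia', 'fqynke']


Compare strings character by character (the first differing letter decides):
  'ardfia' < 'eoywz' since 'a' < 'e' at position 1
  'eoywz' < 'fqynke' since 'e' < 'f' at position 1
  'fqynke' < 'xfqhid' since 'f' < 'x' at position 1
  'xfqhid' < 'ykt' since 'x' < 'y' at position 1
Chaining these comparisons gives the alphabetical order.
Final answer: ['ardfia', 'eoywz', 'fqynke', 'xfqhid', 'ykt']


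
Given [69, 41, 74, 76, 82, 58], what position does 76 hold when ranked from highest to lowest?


Sort descending: [82, 76, 74, 69, 58, 41]
Find 76 in the sorted list.
76 is at position 2.
Final answer: 2


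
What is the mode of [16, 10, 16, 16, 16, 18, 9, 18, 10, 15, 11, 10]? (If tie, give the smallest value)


Count the frequency of each value:
  9 appears 1 time(s)
  10 appears 3 time(s)
  11 appears 1 time(s)
  15 appears 1 time(s)
  16 appears 4 time(s)
  18 appears 2 time(s)
Maximum frequency is 4.
Only 16 reaches that frequency, so it is the mode.
Final answer: 16


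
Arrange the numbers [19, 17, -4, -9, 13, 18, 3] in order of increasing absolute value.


Compute absolute values:
  |19| = 19
  |17| = 17
  |-4| = 4
  |-9| = 9
  |13| = 13
  |18| = 18
  |3| = 3
Absolute values in increasing order: 3 < 4 < 9 < 13 < 17 < 18 < 19
Listing the original numbers in that order gives the answer.
Final answer: [3, -4, -9, 13, 17, 18, 19]


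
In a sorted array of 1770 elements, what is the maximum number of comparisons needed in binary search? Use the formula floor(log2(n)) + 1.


Binary search halves the search space each step.
Maximum comparisons = floor(log2(1770)) + 1
log2(1770) = 10.7895
floor(log2(1770)) = 10, so 10 + 1 = 11
Final answer: 11


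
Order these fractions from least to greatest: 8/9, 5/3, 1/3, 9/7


Convert to decimal for comparison:
  8/9 = 0.8889
  5/3 = 1.6667
  1/3 = 0.3333
  9/7 = 1.2857
Decimals in increasing order: 0.3333 < 0.8889 < 1.2857 < 1.6667
Writing each back as its fraction gives the sorted order.
Final answer: 1/3, 8/9, 9/7, 5/3


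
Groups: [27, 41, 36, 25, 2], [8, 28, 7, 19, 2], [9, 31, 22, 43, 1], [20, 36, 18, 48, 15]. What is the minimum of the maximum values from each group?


Find max of each group:
  Group 1: [27, 41, 36, 25, 2] -> max = 41
  Group 2: [8, 28, 7, 19, 2] -> max = 28
  Group 3: [9, 31, 22, 43, 1] -> max = 43
  Group 4: [20, 36, 18, 48, 15] -> max = 48
Maxes: [41, 28, 43, 48]
Minimum of maxes = 28
Final answer: 28


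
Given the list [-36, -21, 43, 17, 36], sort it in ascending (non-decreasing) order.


Original list: [-36, -21, 43, 17, 36]
Repeatedly take the smallest remaining element:
  Remaining [-36, -21, 43, 17, 36] -> smallest is -36
  Remaining [-21, 43, 17, 36] -> smallest is -21
  Remaining [43, 17, 36] -> smallest is 17
  Remaining [43, 36] -> smallest is 36
  Remaining [43] -> smallest is 43
Collecting the picks in order gives the sorted list.
Final answer: [-36, -21, 17, 36, 43]


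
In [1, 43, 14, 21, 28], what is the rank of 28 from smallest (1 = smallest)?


Sort ascending: [1, 14, 21, 28, 43]
Find 28 in the sorted list.
28 is at position 4 (1-indexed).
Final answer: 4


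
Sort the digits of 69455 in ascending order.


The number 69455 has digits: 6, 9, 4, 5, 5
Sorted: 4, 5, 5, 6, 9
Joining the sorted digits gives the result.
Final answer: 45569


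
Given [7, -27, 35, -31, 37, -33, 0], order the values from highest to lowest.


Original list: [7, -27, 35, -31, 37, -33, 0]
Repeatedly take the largest remaining element:
  Remaining [7, -27, 35, -31, 37, -33, 0] -> largest is 37
  Remaining [7, -27, 35, -31, -33, 0] -> largest is 35
  Remaining [7, -27, -31, -33, 0] -> largest is 7
  Remaining [-27, -31, -33, 0] -> largest is 0
  Remaining [-27, -31, -33] -> largest is -27
  Remaining [-31, -33] -> largest is -31
  Remaining [-33] -> largest is -33
Collecting the picks in order gives the descending list.
Final answer: [37, 35, 7, 0, -27, -31, -33]


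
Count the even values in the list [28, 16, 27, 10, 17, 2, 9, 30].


Check each element:
  28 is even
  16 is even
  27 is odd
  10 is even
  17 is odd
  2 is even
  9 is odd
  30 is even
Evens: [28, 16, 10, 2, 30]
Count of evens = 5
Final answer: 5


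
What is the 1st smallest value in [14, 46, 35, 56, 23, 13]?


Sort ascending: [13, 14, 23, 35, 46, 56]
The 1st element (1-indexed) is at index 0.
Value = 13
Final answer: 13


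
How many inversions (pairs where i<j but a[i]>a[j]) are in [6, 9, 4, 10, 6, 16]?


For each element, count the later elements that are smaller than it:
  6 (index 0): smaller elements after it = [4] -> 1
  9 (index 1): smaller elements after it = [4, 6] -> 2
  4 (index 2): smaller elements after it = [] -> 0
  10 (index 3): smaller elements after it = [6] -> 1
  6 (index 4): smaller elements after it = [] -> 0
Total inversions = 1 + 2 + 0 + 1 + 0 = 4
Final answer: 4


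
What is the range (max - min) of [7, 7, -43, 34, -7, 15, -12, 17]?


Maximum value: 34
Minimum value: -43
Range = 34 - (-43) = 77
Final answer: 77


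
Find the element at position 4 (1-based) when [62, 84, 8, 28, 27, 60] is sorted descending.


Sort descending: [84, 62, 60, 28, 27, 8]
The 4th element (1-indexed) is at index 3.
Value = 28
Final answer: 28


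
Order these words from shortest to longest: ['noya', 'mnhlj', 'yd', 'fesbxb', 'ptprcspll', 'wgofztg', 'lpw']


Compute lengths:
  'noya' has length 4
  'mnhlj' has length 5
  'yd' has length 2
  'fesbxb' has length 6
  'ptprcspll' has length 9
  'wgofztg' has length 7
  'lpw' has length 3
Lengths in increasing order: 2 < 3 < 4 < 5 < 6 < 7 < 9
Listing the words in that order gives the answer.
Final answer: ['yd', 'lpw', 'noya', 'mnhlj', 'fesbxb', 'wgofztg', 'ptprcspll']


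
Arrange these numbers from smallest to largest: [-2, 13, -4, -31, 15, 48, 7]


Original list: [-2, 13, -4, -31, 15, 48, 7]
Repeatedly take the smallest remaining element:
  Remaining [-2, 13, -4, -31, 15, 48, 7] -> smallest is -31
  Remaining [-2, 13, -4, 15, 48, 7] -> smallest is -4
  Remaining [-2, 13, 15, 48, 7] -> smallest is -2
  Remaining [13, 15, 48, 7] -> smallest is 7
  Remaining [13, 15, 48] -> smallest is 13
  Remaining [15, 48] -> smallest is 15
  Remaining [48] -> smallest is 48
Collecting the picks in order gives the sorted list.
Final answer: [-31, -4, -2, 7, 13, 15, 48]


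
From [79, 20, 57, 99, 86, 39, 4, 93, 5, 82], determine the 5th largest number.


Sort descending: [99, 93, 86, 82, 79, 57, 39, 20, 5, 4]
The 5th element (1-indexed) is at index 4.
Value = 79
Final answer: 79


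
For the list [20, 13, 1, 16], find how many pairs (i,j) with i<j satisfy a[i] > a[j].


For each element, count the later elements that are smaller than it:
  20 (index 0): smaller elements after it = [13, 1, 16] -> 3
  13 (index 1): smaller elements after it = [1] -> 1
  1 (index 2): smaller elements after it = [] -> 0
Total inversions = 3 + 1 + 0 = 4
Final answer: 4


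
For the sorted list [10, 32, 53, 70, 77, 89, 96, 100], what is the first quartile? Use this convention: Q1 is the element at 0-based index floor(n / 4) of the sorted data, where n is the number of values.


The list has n = 8 elements.
Q1 index = floor(8 / 4) = floor(2) = 2
Counting from index 0 in the sorted data, the element at index 2 is 53.
Final answer: 53


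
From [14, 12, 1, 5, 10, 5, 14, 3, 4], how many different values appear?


List all unique values:
Distinct values: [1, 3, 4, 5, 10, 12, 14]
Count = 7
Final answer: 7


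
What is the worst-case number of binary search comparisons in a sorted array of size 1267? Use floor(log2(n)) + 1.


Binary search halves the search space each step.
Maximum comparisons = floor(log2(1267)) + 1
log2(1267) = 10.3072
floor(log2(1267)) = 10, so 10 + 1 = 11
Final answer: 11


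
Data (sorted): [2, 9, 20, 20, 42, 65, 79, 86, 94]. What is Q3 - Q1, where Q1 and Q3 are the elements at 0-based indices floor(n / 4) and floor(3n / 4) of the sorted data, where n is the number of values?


The data has n = 9 elements.
Q1 index = floor(9 / 4) = floor(2.25) = 2; Q3 index = floor(3 * 9 / 4) = floor(6.75) = 6
Q1 = element at index 2 = 20
Q3 = element at index 6 = 79
IQR = 79 - 20 = 59
Final answer: 59


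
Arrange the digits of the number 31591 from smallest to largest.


The number 31591 has digits: 3, 1, 5, 9, 1
Sorted: 1, 1, 3, 5, 9
Joining the sorted digits gives the result.
Final answer: 11359


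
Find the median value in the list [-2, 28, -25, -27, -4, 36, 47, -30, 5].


First, sort the list: [-30, -27, -25, -4, -2, 5, 28, 36, 47]
The list has 9 elements (odd count).
The middle index is 4 (0-based), and the element there is -2.
Final answer: -2


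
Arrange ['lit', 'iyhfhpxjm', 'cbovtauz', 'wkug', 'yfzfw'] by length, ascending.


Compute lengths:
  'lit' has length 3
  'iyhfhpxjm' has length 9
  'cbovtauz' has length 8
  'wkug' has length 4
  'yfzfw' has length 5
Lengths in increasing order: 3 < 4 < 5 < 8 < 9
Listing the words in that order gives the answer.
Final answer: ['lit', 'wkug', 'yfzfw', 'cbovtauz', 'iyhfhpxjm']


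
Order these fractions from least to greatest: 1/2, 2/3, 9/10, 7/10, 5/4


Convert to decimal for comparison:
  1/2 = 0.5
  2/3 = 0.6667
  9/10 = 0.9
  7/10 = 0.7
  5/4 = 1.25
Decimals in increasing order: 0.5 < 0.6667 < 0.7 < 0.9 < 1.25
Writing each back as its fraction gives the sorted order.
Final answer: 1/2, 2/3, 7/10, 9/10, 5/4


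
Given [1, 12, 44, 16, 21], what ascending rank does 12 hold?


Sort ascending: [1, 12, 16, 21, 44]
Find 12 in the sorted list.
12 is at position 2 (1-indexed).
Final answer: 2


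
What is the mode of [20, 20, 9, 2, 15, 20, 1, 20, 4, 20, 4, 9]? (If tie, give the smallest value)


Count the frequency of each value:
  1 appears 1 time(s)
  2 appears 1 time(s)
  4 appears 2 time(s)
  9 appears 2 time(s)
  15 appears 1 time(s)
  20 appears 5 time(s)
Maximum frequency is 5.
Only 20 reaches that frequency, so it is the mode.
Final answer: 20


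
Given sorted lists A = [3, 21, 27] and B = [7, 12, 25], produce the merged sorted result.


List A: [3, 21, 27]
List B: [7, 12, 25]
Repeatedly compare the front elements and take the smaller:
  3 vs 7 -> take 3
  21 vs 7 -> take 7
  21 vs 12 -> take 12
  21 vs 25 -> take 21
  27 vs 25 -> take 25
  B is exhausted; append the rest of A: [27]
Final answer: [3, 7, 12, 21, 25, 27]


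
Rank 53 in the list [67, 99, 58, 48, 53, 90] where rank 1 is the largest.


Sort descending: [99, 90, 67, 58, 53, 48]
Find 53 in the sorted list.
53 is at position 5.
Final answer: 5


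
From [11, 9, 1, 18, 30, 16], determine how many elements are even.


Check each element:
  11 is odd
  9 is odd
  1 is odd
  18 is even
  30 is even
  16 is even
Evens: [18, 30, 16]
Count of evens = 3
Final answer: 3


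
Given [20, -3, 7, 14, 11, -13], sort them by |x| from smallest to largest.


Compute absolute values:
  |20| = 20
  |-3| = 3
  |7| = 7
  |14| = 14
  |11| = 11
  |-13| = 13
Absolute values in increasing order: 3 < 7 < 11 < 13 < 14 < 20
Listing the original numbers in that order gives the answer.
Final answer: [-3, 7, 11, -13, 14, 20]


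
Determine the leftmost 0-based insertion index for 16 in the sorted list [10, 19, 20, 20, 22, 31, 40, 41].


List is sorted: [10, 19, 20, 20, 22, 31, 40, 41]
We need the leftmost position where 16 can be inserted, i.e. the first index whose element is >= 16 (or the end of the list if none is).
Binary search with low=0, high=8 (0-based indices):
  low=0, high=8, mid=4: a[4]=22 >= 16, so high = 4
  low=0, high=4, mid=2: a[2]=20 >= 16, so high = 2
  low=0, high=2, mid=1: a[1]=19 >= 16, so high = 1
  low=0, high=1, mid=0: a[0]=10 < 16, so low = 1
Now low = high = 1, so the insertion index is 1.
Final answer: 1


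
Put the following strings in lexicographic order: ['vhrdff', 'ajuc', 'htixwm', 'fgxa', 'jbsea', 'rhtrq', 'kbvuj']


Compare strings character by character (the first differing letter decides):
  'ajuc' < 'fgxa' since 'a' < 'f' at position 1
  'fgxa' < 'htixwm' since 'f' < 'h' at position 1
  'htixwm' < 'jbsea' since 'h' < 'j' at position 1
  'jbsea' < 'kbvuj' since 'j' < 'k' at position 1
  'kbvuj' < 'rhtrq' since 'k' < 'r' at position 1
  'rhtrq' < 'vhrdff' since 'r' < 'v' at position 1
Chaining these comparisons gives the alphabetical order.
Final answer: ['ajuc', 'fgxa', 'htixwm', 'jbsea', 'kbvuj', 'rhtrq', 'vhrdff']


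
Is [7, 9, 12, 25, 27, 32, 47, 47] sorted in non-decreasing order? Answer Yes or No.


Check consecutive pairs:
  7 <= 9? True
  9 <= 12? True
  12 <= 25? True
  25 <= 27? True
  27 <= 32? True
  32 <= 47? True
  47 <= 47? True
Every consecutive pair is in order, so the list is non-decreasing.
Final answer: Yes


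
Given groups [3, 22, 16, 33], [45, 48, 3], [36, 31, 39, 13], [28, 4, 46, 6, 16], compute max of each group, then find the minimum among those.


Find max of each group:
  Group 1: [3, 22, 16, 33] -> max = 33
  Group 2: [45, 48, 3] -> max = 48
  Group 3: [36, 31, 39, 13] -> max = 39
  Group 4: [28, 4, 46, 6, 16] -> max = 46
Maxes: [33, 48, 39, 46]
Minimum of maxes = 33
Final answer: 33


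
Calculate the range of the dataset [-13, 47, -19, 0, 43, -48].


Maximum value: 47
Minimum value: -48
Range = 47 - (-48) = 95
Final answer: 95


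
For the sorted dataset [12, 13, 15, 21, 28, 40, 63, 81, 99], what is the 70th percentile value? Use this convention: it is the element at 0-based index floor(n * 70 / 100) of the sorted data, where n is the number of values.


The dataset has n = 9 elements.
Index = floor(9 * 70 / 100) = floor(630 / 100) = floor(6.3) = 6
Counting from index 0 in the sorted data, the element at index 6 is 63.
Final answer: 63


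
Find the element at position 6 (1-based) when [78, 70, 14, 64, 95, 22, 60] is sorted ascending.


Sort ascending: [14, 22, 60, 64, 70, 78, 95]
The 6th element (1-indexed) is at index 5.
Value = 78
Final answer: 78


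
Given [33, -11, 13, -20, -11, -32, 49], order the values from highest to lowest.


Original list: [33, -11, 13, -20, -11, -32, 49]
Repeatedly take the largest remaining element:
  Remaining [33, -11, 13, -20, -11, -32, 49] -> largest is 49
  Remaining [33, -11, 13, -20, -11, -32] -> largest is 33
  Remaining [-11, 13, -20, -11, -32] -> largest is 13
  Remaining [-11, -20, -11, -32] -> largest is -11
  Remaining [-20, -11, -32] -> largest is -11
  Remaining [-20, -32] -> largest is -20
  Remaining [-32] -> largest is -32
Collecting the picks in order gives the descending list.
Final answer: [49, 33, 13, -11, -11, -20, -32]


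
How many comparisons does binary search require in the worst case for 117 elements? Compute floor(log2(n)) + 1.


Binary search halves the search space each step.
Maximum comparisons = floor(log2(117)) + 1
log2(117) = 6.8704
floor(log2(117)) = 6, so 6 + 1 = 7
Final answer: 7


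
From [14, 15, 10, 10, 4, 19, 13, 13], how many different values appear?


List all unique values:
Distinct values: [4, 10, 13, 14, 15, 19]
Count = 6
Final answer: 6


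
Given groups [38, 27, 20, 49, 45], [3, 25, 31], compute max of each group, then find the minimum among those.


Find max of each group:
  Group 1: [38, 27, 20, 49, 45] -> max = 49
  Group 2: [3, 25, 31] -> max = 31
Maxes: [49, 31]
Minimum of maxes = 31
Final answer: 31


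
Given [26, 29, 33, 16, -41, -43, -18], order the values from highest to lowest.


Original list: [26, 29, 33, 16, -41, -43, -18]
Repeatedly take the largest remaining element:
  Remaining [26, 29, 33, 16, -41, -43, -18] -> largest is 33
  Remaining [26, 29, 16, -41, -43, -18] -> largest is 29
  Remaining [26, 16, -41, -43, -18] -> largest is 26
  Remaining [16, -41, -43, -18] -> largest is 16
  Remaining [-41, -43, -18] -> largest is -18
  Remaining [-41, -43] -> largest is -41
  Remaining [-43] -> largest is -43
Collecting the picks in order gives the descending list.
Final answer: [33, 29, 26, 16, -18, -41, -43]


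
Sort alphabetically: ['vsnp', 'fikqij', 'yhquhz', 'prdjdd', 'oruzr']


Compare strings character by character (the first differing letter decides):
  'fikqij' < 'oruzr' since 'f' < 'o' at position 1
  'oruzr' < 'prdjdd' since 'o' < 'p' at position 1
  'prdjdd' < 'vsnp' since 'p' < 'v' at position 1
  'vsnp' < 'yhquhz' since 'v' < 'y' at position 1
Chaining these comparisons gives the alphabetical order.
Final answer: ['fikqij', 'oruzr', 'prdjdd', 'vsnp', 'yhquhz']


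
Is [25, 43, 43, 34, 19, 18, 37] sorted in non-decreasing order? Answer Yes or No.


Check consecutive pairs:
  25 <= 43? True
  43 <= 43? True
  43 <= 34? False
  34 <= 19? False
  19 <= 18? False
  18 <= 37? True
3 consecutive pair(s) are out of order, so the list is not sorted.
Final answer: No


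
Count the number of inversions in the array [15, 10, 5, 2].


For each element, count the later elements that are smaller than it:
  15 (index 0): smaller elements after it = [10, 5, 2] -> 3
  10 (index 1): smaller elements after it = [5, 2] -> 2
  5 (index 2): smaller elements after it = [2] -> 1
Total inversions = 3 + 2 + 1 = 6
Final answer: 6


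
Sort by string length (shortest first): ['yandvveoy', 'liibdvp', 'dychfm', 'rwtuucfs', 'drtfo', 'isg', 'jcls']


Compute lengths:
  'yandvveoy' has length 9
  'liibdvp' has length 7
  'dychfm' has length 6
  'rwtuucfs' has length 8
  'drtfo' has length 5
  'isg' has length 3
  'jcls' has length 4
Lengths in increasing order: 3 < 4 < 5 < 6 < 7 < 8 < 9
Listing the words in that order gives the answer.
Final answer: ['isg', 'jcls', 'drtfo', 'dychfm', 'liibdvp', 'rwtuucfs', 'yandvveoy']


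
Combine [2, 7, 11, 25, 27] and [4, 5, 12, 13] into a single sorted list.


List A: [2, 7, 11, 25, 27]
List B: [4, 5, 12, 13]
Repeatedly compare the front elements and take the smaller:
  2 vs 4 -> take 2
  7 vs 4 -> take 4
  7 vs 5 -> take 5
  7 vs 12 -> take 7
  11 vs 12 -> take 11
  25 vs 12 -> take 12
  25 vs 13 -> take 13
  B is exhausted; append the rest of A: [25, 27]
Final answer: [2, 4, 5, 7, 11, 12, 13, 25, 27]


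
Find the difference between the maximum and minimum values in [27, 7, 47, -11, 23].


Maximum value: 47
Minimum value: -11
Range = 47 - (-11) = 58
Final answer: 58


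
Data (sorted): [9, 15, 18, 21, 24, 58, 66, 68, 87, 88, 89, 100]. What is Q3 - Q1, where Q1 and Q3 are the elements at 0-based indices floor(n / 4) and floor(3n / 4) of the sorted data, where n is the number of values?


The data has n = 12 elements.
Q1 index = floor(12 / 4) = floor(3) = 3; Q3 index = floor(3 * 12 / 4) = floor(9) = 9
Q1 = element at index 3 = 21
Q3 = element at index 9 = 88
IQR = 88 - 21 = 67
Final answer: 67


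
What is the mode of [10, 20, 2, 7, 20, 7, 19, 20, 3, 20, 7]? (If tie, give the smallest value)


Count the frequency of each value:
  2 appears 1 time(s)
  3 appears 1 time(s)
  7 appears 3 time(s)
  10 appears 1 time(s)
  19 appears 1 time(s)
  20 appears 4 time(s)
Maximum frequency is 4.
Only 20 reaches that frequency, so it is the mode.
Final answer: 20


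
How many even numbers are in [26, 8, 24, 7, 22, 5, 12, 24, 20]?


Check each element:
  26 is even
  8 is even
  24 is even
  7 is odd
  22 is even
  5 is odd
  12 is even
  24 is even
  20 is even
Evens: [26, 8, 24, 22, 12, 24, 20]
Count of evens = 7
Final answer: 7


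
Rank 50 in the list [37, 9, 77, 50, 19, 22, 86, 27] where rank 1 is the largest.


Sort descending: [86, 77, 50, 37, 27, 22, 19, 9]
Find 50 in the sorted list.
50 is at position 3.
Final answer: 3


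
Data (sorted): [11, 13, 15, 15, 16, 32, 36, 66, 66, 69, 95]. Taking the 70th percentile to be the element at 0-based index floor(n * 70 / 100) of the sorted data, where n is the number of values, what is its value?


The dataset has n = 11 elements.
Index = floor(11 * 70 / 100) = floor(770 / 100) = floor(7.7) = 7
Counting from index 0 in the sorted data, the element at index 7 is 66.
Final answer: 66


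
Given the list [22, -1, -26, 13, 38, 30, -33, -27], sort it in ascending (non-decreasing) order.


Original list: [22, -1, -26, 13, 38, 30, -33, -27]
Repeatedly take the smallest remaining element:
  Remaining [22, -1, -26, 13, 38, 30, -33, -27] -> smallest is -33
  Remaining [22, -1, -26, 13, 38, 30, -27] -> smallest is -27
  Remaining [22, -1, -26, 13, 38, 30] -> smallest is -26
  Remaining [22, -1, 13, 38, 30] -> smallest is -1
  Remaining [22, 13, 38, 30] -> smallest is 13
  Remaining [22, 38, 30] -> smallest is 22
  Remaining [38, 30] -> smallest is 30
  Remaining [38] -> smallest is 38
Collecting the picks in order gives the sorted list.
Final answer: [-33, -27, -26, -1, 13, 22, 30, 38]


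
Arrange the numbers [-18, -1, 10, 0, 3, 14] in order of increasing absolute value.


Compute absolute values:
  |-18| = 18
  |-1| = 1
  |10| = 10
  |0| = 0
  |3| = 3
  |14| = 14
Absolute values in increasing order: 0 < 1 < 3 < 10 < 14 < 18
Listing the original numbers in that order gives the answer.
Final answer: [0, -1, 3, 10, 14, -18]


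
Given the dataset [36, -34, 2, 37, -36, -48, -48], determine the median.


First, sort the list: [-48, -48, -36, -34, 2, 36, 37]
The list has 7 elements (odd count).
The middle index is 3 (0-based), and the element there is -34.
Final answer: -34


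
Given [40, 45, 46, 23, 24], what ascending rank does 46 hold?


Sort ascending: [23, 24, 40, 45, 46]
Find 46 in the sorted list.
46 is at position 5 (1-indexed).
Final answer: 5


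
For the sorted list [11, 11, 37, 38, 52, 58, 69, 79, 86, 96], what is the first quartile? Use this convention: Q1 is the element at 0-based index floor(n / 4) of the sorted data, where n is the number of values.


The list has n = 10 elements.
Q1 index = floor(10 / 4) = floor(2.5) = 2
Counting from index 0 in the sorted data, the element at index 2 is 37.
Final answer: 37


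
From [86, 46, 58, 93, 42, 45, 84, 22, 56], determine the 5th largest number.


Sort descending: [93, 86, 84, 58, 56, 46, 45, 42, 22]
The 5th element (1-indexed) is at index 4.
Value = 56
Final answer: 56


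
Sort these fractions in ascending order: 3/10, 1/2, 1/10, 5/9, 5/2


Convert to decimal for comparison:
  3/10 = 0.3
  1/2 = 0.5
  1/10 = 0.1
  5/9 = 0.5556
  5/2 = 2.5
Decimals in increasing order: 0.1 < 0.3 < 0.5 < 0.5556 < 2.5
Writing each back as its fraction gives the sorted order.
Final answer: 1/10, 3/10, 1/2, 5/9, 5/2


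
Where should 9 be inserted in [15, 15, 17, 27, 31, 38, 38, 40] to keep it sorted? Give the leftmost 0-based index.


List is sorted: [15, 15, 17, 27, 31, 38, 38, 40]
We need the leftmost position where 9 can be inserted, i.e. the first index whose element is >= 9 (or the end of the list if none is).
Binary search with low=0, high=8 (0-based indices):
  low=0, high=8, mid=4: a[4]=31 >= 9, so high = 4
  low=0, high=4, mid=2: a[2]=17 >= 9, so high = 2
  low=0, high=2, mid=1: a[1]=15 >= 9, so high = 1
  low=0, high=1, mid=0: a[0]=15 >= 9, so high = 0
Now low = high = 0, so the insertion index is 0.
Final answer: 0


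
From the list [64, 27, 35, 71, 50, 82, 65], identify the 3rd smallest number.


Sort ascending: [27, 35, 50, 64, 65, 71, 82]
The 3rd element (1-indexed) is at index 2.
Value = 50
Final answer: 50


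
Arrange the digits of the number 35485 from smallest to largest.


The number 35485 has digits: 3, 5, 4, 8, 5
Sorted: 3, 4, 5, 5, 8
Joining the sorted digits gives the result.
Final answer: 34558


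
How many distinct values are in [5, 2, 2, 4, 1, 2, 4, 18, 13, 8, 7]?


List all unique values:
Distinct values: [1, 2, 4, 5, 7, 8, 13, 18]
Count = 8
Final answer: 8


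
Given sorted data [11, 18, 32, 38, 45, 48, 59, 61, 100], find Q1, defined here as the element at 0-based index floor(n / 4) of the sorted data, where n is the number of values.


The list has n = 9 elements.
Q1 index = floor(9 / 4) = floor(2.25) = 2
Counting from index 0 in the sorted data, the element at index 2 is 32.
Final answer: 32


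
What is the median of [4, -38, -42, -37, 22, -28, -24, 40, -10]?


First, sort the list: [-42, -38, -37, -28, -24, -10, 4, 22, 40]
The list has 9 elements (odd count).
The middle index is 4 (0-based), and the element there is -24.
Final answer: -24


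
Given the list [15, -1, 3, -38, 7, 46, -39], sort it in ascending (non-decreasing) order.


Original list: [15, -1, 3, -38, 7, 46, -39]
Repeatedly take the smallest remaining element:
  Remaining [15, -1, 3, -38, 7, 46, -39] -> smallest is -39
  Remaining [15, -1, 3, -38, 7, 46] -> smallest is -38
  Remaining [15, -1, 3, 7, 46] -> smallest is -1
  Remaining [15, 3, 7, 46] -> smallest is 3
  Remaining [15, 7, 46] -> smallest is 7
  Remaining [15, 46] -> smallest is 15
  Remaining [46] -> smallest is 46
Collecting the picks in order gives the sorted list.
Final answer: [-39, -38, -1, 3, 7, 15, 46]


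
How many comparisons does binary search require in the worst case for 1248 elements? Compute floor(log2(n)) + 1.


Binary search halves the search space each step.
Maximum comparisons = floor(log2(1248)) + 1
log2(1248) = 10.2854
floor(log2(1248)) = 10, so 10 + 1 = 11
Final answer: 11


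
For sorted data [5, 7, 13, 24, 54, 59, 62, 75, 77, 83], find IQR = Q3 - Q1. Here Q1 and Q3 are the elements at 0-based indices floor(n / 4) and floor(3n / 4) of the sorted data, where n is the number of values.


The data has n = 10 elements.
Q1 index = floor(10 / 4) = floor(2.5) = 2; Q3 index = floor(3 * 10 / 4) = floor(7.5) = 7
Q1 = element at index 2 = 13
Q3 = element at index 7 = 75
IQR = 75 - 13 = 62
Final answer: 62


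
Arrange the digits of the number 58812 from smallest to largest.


The number 58812 has digits: 5, 8, 8, 1, 2
Sorted: 1, 2, 5, 8, 8
Joining the sorted digits gives the result.
Final answer: 12588


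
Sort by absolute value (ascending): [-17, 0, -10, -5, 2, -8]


Compute absolute values:
  |-17| = 17
  |0| = 0
  |-10| = 10
  |-5| = 5
  |2| = 2
  |-8| = 8
Absolute values in increasing order: 0 < 2 < 5 < 8 < 10 < 17
Listing the original numbers in that order gives the answer.
Final answer: [0, 2, -5, -8, -10, -17]


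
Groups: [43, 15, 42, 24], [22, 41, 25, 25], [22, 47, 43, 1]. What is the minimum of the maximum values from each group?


Find max of each group:
  Group 1: [43, 15, 42, 24] -> max = 43
  Group 2: [22, 41, 25, 25] -> max = 41
  Group 3: [22, 47, 43, 1] -> max = 47
Maxes: [43, 41, 47]
Minimum of maxes = 41
Final answer: 41


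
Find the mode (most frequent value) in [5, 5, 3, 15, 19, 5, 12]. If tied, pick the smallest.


Count the frequency of each value:
  3 appears 1 time(s)
  5 appears 3 time(s)
  12 appears 1 time(s)
  15 appears 1 time(s)
  19 appears 1 time(s)
Maximum frequency is 3.
Only 5 reaches that frequency, so it is the mode.
Final answer: 5
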